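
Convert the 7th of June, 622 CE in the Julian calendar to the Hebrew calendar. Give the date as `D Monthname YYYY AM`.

23 Sivan 4382 AM

The source date corresponds to 10 June 622 in the proleptic Gregorian calendar (JDN 1948401).
That day falls on 23 Sivan 4382 AM in the Hebrew calendar.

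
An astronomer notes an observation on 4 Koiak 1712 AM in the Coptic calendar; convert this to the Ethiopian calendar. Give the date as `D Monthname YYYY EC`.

4 Tahsas 1988 EC

Julian Day Number of the source date = 2450066.
Converting JDN 2450066 to the Ethiopian calendar gives 4 Tahsas 1988 EC.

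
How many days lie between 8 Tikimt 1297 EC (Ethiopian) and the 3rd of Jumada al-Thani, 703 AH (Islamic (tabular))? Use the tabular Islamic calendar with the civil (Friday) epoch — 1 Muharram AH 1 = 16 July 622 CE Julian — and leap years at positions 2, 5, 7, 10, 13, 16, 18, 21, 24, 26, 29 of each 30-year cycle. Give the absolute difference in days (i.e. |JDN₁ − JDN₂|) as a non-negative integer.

267

First date → JDN 2197622; second date → JDN 2197355.
The interval is |2197622 − 2197355| = 267 days.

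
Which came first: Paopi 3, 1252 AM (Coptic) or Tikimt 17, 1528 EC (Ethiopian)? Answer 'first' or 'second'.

Converting both to JDN: 2281990 vs 2282004; the smaller is the first.

first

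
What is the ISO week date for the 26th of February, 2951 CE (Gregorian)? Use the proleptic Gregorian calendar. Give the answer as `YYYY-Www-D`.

The weekday is Friday (ISO weekday 5).
That Friday belongs to ISO week 8 of ISO year 2951.

2951-W08-5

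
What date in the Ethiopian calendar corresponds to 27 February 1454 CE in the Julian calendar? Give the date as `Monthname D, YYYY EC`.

Megabit 3, 1446 EC

Julian Day Number of the source date = 2252189.
Converting JDN 2252189 to the Ethiopian calendar gives 3 Megabit 1446 EC.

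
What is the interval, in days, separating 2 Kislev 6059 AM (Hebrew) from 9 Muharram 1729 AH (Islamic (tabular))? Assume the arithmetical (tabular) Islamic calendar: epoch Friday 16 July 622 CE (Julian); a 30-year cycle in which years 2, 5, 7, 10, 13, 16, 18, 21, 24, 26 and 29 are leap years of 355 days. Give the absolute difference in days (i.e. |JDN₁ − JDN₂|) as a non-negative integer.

JDN of the first date = 2560698.
JDN of the second date = 2560794.
|2560794 − 2560698| = 96.

96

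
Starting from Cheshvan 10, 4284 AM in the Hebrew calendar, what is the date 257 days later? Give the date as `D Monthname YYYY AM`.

JDN of Cheshvan 10, 4284 AM = 1912391.
1912391 + 257 = 1912648.
JDN 1912648 in the Hebrew calendar is 2 Av 4284 AM.

2 Av 4284 AM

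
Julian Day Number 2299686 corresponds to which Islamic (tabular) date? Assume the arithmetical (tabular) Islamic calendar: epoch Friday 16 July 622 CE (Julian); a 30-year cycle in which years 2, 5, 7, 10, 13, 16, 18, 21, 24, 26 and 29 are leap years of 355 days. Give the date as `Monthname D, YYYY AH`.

Rabi' al-Awwal 11, 992 AH

JDN 2299686 is 23 March 1584 in the Gregorian calendar.
In the tabular Islamic calendar that day is Rabi' al-Awwal 11, 992 AH.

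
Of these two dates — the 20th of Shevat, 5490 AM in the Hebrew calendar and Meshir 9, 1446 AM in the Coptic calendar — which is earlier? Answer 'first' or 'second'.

First date → JDN 2352967; second date → JDN 2352974.
JDN 2352967 < JDN 2352974, so the first date is earlier.

first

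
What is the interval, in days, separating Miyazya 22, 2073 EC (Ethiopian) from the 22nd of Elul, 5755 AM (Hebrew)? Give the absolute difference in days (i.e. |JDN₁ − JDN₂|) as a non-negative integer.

JDN of the first date = 2481250.
JDN of the second date = 2449978.
|2449978 − 2481250| = 31272.

31272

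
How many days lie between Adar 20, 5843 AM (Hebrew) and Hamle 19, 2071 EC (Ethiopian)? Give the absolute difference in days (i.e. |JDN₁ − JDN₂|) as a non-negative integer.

1323

First date → JDN 2481929; second date → JDN 2480606.
The interval is |2481929 − 2480606| = 1323 days.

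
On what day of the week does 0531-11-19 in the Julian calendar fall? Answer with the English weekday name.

Wednesday

This is JDN 1915328 (21 November 531 Gregorian).
Since JDN mod 7 = 2 (0 = Monday), the day is Wednesday.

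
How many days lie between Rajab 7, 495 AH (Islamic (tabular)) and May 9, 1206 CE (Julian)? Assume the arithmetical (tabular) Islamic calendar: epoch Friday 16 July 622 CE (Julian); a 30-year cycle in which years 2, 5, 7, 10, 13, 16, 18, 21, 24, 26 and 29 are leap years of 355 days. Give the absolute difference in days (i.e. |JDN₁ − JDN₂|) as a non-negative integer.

JDN of the first date = 2123680.
JDN of the second date = 2161678.
|2161678 − 2123680| = 37998.

37998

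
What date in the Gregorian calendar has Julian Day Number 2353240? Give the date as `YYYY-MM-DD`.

1730-11-07

Counting from JDN 2299161 = 15 Oct 1582 gives an offset of 54079 days.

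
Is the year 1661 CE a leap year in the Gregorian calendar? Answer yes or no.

1661 is not divisible by 4, so it is a common year.

no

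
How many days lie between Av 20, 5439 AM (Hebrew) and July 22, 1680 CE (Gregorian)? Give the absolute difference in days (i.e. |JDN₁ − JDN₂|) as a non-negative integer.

359

JDN of the first date = 2334512.
JDN of the second date = 2334871.
|2334871 − 2334512| = 359.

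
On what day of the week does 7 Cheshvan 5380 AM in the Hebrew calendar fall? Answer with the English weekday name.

Tuesday

This is JDN 2312675 (15 October 1619 Gregorian).
Since JDN mod 7 = 1 (0 = Monday), the day is Tuesday.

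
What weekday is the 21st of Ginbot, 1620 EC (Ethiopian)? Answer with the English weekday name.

In the Gregorian calendar this is 26 May 1628 (JDN 2315821).
JDN 2315821 mod 7 = 4, and JDN 0 was a Monday, so this is a Friday.

Friday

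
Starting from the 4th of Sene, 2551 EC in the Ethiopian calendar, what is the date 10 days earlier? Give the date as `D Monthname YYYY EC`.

Counting 10 days back from JDN 2655881 reaches JDN 2655871, which is 24 Ginbot 2551 EC.

24 Ginbot 2551 EC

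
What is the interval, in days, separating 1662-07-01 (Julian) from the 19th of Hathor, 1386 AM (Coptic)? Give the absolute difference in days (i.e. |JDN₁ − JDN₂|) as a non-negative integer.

2694

JDN of the first date = 2328285.
JDN of the second date = 2330979.
|2330979 − 2328285| = 2694.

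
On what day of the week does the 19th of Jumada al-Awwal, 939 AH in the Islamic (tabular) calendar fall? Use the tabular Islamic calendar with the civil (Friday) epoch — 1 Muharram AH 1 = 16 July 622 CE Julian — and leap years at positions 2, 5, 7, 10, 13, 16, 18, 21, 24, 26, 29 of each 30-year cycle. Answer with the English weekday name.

Equivalently 27 December 1532 Gregorian, JDN 2280972.
Since JDN mod 7 = 1 (0 = Monday), the day is Tuesday.

Tuesday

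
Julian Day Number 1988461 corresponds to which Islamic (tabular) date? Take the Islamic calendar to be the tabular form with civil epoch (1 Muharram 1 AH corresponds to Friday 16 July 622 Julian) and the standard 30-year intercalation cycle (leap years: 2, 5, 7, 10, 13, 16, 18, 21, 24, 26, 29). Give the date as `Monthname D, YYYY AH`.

The proleptic Gregorian equivalent of JDN 1988461 is 14 February 732.
In the tabular Islamic calendar that day is Dhu al-Hijjah 8, 113 AH.

Dhu al-Hijjah 8, 113 AH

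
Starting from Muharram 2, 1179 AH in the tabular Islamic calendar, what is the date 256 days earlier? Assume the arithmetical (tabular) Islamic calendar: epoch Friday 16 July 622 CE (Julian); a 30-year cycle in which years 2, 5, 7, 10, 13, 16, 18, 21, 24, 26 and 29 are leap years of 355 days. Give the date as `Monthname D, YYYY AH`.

The starting date is JDN 2365885; 2365885 − 256 = 2365629.
JDN 2365629 corresponds to Rabi' al-Thani 11, 1178 AH.

Rabi' al-Thani 11, 1178 AH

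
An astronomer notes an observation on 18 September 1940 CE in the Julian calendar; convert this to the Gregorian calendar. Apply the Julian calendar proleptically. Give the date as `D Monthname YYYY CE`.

1 October 1940 CE

The Julian–Gregorian offset here is 13 days (Julian trailing).
18 September 1940 Julian + 13 days → 1 October 1940 Gregorian.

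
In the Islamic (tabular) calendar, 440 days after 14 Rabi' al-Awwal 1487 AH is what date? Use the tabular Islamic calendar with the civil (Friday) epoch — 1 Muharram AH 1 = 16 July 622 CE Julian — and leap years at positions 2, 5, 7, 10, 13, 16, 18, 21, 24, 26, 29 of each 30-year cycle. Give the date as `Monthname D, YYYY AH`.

JDN of 14 Rabi' al-Awwal 1487 AH = 2475101.
2475101 + 440 = 2475541.
JDN 2475541 in the tabular Islamic calendar is Jumada al-Thani 11, 1488 AH.

Jumada al-Thani 11, 1488 AH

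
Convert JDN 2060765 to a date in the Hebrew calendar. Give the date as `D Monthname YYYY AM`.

JDN 2060765 is 30 January 930 in the proleptic Gregorian calendar.
In the Hebrew calendar that day is 22 Shevat 4690 AM.

22 Shevat 4690 AM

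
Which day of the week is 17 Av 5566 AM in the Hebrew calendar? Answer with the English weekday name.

Friday

Equivalently 1 August 1806 Gregorian, JDN 2380900.
2380900 ≡ 4 (mod 7); counting from Monday = 0 gives Friday.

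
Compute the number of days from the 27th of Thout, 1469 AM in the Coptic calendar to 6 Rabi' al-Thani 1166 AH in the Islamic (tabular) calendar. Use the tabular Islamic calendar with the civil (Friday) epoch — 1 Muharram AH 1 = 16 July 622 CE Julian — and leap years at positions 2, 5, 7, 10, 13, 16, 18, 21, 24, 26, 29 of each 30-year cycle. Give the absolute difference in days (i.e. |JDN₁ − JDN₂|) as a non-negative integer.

First date → JDN 2361243; second date → JDN 2361371.
The interval is |2361243 − 2361371| = 128 days.

128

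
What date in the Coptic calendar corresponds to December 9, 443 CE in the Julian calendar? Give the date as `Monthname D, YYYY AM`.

Koiak 12, 160 AM

The source date corresponds to 10 December 443 in the proleptic Gregorian calendar (JDN 1883206).
That day falls on 12 Koiak 160 AM in the Coptic calendar.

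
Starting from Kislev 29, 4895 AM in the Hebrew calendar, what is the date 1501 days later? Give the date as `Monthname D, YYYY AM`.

Shevat 23, 4899 AM

Counting 1501 days forward from JDN 2135602 reaches JDN 2137103, which is Shevat 23, 4899 AM.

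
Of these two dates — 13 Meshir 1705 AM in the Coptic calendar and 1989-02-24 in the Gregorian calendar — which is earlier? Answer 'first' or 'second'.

First date → JDN 2447578; second date → JDN 2447582.
JDN 2447578 < JDN 2447582, so the first date is earlier.

first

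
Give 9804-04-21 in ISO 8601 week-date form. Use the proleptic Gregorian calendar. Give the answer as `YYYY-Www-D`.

The weekday is Saturday (ISO weekday 6).
That Saturday belongs to ISO week 16 of ISO year 9804.

9804-W16-6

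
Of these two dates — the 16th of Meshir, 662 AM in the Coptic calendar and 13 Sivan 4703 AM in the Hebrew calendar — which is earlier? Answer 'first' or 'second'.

second

Converting both to JDN: 2066625 vs 2065629; the smaller is the second.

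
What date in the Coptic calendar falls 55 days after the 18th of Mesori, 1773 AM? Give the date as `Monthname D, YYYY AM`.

Counting 55 days forward from JDN 2472600 reaches JDN 2472655, which is Paopi 8, 1774 AM.

Paopi 8, 1774 AM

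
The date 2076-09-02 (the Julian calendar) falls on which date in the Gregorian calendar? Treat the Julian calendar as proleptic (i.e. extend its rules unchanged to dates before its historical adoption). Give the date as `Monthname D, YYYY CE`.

The Julian–Gregorian offset here is 13 days (Julian trailing).
2 September 2076 Julian + 13 days → 15 September 2076 Gregorian.

September 15, 2076 CE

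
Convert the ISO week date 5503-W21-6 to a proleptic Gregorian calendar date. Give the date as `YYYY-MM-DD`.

5503-05-23

ISO week 1 of 5503 is the week containing the first Thursday of 5503.
Week 21, day 6 (Saturday) lands on 5503-05-23.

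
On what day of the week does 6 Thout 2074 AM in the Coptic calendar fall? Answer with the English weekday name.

Equivalently 19 September 2357 Gregorian, JDN 2582198.
JDN 2582198 mod 7 = 3, and JDN 0 was a Monday, so this is a Thursday.

Thursday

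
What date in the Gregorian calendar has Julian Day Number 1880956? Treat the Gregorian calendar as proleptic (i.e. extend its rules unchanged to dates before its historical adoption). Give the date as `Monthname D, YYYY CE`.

JDN 2451545 is 1 Jan 2000; 1880956 is −570589 days from there.

October 12, 437 CE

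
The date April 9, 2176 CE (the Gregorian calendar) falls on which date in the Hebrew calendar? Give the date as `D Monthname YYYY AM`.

28 Adar II 5936 AM

Both dates share Julian Day Number 2515927; in the Hebrew calendar that is 28 Adar II 5936 AM.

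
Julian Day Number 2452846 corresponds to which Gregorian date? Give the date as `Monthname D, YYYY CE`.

JDN 2451545 is 1 Jan 2000; 2452846 is +1301 days from there.

July 25, 2003 CE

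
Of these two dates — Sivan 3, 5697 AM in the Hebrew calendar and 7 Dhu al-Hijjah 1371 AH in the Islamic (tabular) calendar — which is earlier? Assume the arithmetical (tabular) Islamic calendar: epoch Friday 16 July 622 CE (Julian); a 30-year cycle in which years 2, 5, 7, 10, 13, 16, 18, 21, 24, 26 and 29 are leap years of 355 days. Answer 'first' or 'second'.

Converting both to JDN: 2428667 vs 2434253; the smaller is the first.

first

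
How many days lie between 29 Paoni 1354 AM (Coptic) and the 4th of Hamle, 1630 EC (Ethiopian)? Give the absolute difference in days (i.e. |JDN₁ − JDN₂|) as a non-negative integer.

JDN of the first date = 2319511.
JDN of the second date = 2319516.
|2319516 − 2319511| = 5.

5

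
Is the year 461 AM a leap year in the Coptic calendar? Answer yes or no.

461 mod 4 = 1; in the Coptic calendar a year is leap when year mod 4 = 3, so it is a common year.

no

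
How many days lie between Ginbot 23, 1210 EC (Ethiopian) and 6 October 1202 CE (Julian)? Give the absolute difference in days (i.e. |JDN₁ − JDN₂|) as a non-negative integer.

JDN of the first date = 2166070.
JDN of the second date = 2160367.
|2160367 − 2166070| = 5703.

5703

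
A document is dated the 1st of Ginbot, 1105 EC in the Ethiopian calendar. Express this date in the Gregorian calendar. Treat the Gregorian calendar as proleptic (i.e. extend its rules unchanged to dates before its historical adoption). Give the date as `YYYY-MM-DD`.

1113-05-03

Julian Day Number of the source date = 2127697.
Converting JDN 2127697 to the Gregorian calendar gives 3 May 1113 CE.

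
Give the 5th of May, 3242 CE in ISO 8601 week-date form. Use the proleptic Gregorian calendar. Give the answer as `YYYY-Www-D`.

The weekday is Monday (ISO weekday 1).
That Monday belongs to ISO week 19 of ISO year 3242.

3242-W19-1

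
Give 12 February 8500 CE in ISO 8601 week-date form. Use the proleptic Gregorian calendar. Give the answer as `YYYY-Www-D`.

The weekday is Friday (ISO weekday 5).
That Friday belongs to ISO week 6 of ISO year 8500.

8500-W06-5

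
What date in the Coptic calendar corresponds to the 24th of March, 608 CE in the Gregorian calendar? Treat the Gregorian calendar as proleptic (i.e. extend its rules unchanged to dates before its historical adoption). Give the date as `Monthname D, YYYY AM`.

Paremhat 25, 324 AM

Julian Day Number of the source date = 1943210.
Converting JDN 1943210 to the Coptic calendar gives 25 Paremhat 324 AM.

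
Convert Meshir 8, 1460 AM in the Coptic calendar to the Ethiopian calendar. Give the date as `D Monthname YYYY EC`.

8 Yekatit 1736 EC

The source date corresponds to 14 February 1744 in the Gregorian calendar (JDN 2358087).
That day falls on 8 Yekatit 1736 EC in the Ethiopian calendar.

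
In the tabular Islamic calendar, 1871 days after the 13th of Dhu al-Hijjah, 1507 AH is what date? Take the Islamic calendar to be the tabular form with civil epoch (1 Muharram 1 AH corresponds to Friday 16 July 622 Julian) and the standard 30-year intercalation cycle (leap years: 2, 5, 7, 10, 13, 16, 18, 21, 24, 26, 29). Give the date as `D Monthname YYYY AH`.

24 Rabi' al-Awwal 1513 AH

The starting date is JDN 2482453; 2482453 + 1871 = 2484324.
JDN 2484324 corresponds to 24 Rabi' al-Awwal 1513 AH.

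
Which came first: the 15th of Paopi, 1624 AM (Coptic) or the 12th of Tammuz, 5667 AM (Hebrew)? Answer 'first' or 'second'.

second

The two dates have Julian Day Numbers 2417875 and 2417751 respectively.
Since 2417751 < 2417875, the second date comes first.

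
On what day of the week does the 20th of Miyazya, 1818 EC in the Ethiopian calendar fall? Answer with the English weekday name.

Thursday

In the Gregorian calendar this is 27 April 1826 (JDN 2388109).
JDN 2388109 mod 7 = 3, and JDN 0 was a Monday, so this is a Thursday.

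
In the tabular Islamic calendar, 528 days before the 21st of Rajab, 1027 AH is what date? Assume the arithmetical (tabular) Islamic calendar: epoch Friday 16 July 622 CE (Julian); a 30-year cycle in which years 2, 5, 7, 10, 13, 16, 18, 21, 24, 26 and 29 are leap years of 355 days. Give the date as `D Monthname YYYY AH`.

24 Muharram 1026 AH

JDN of the 21st of Rajab, 1027 AH = 2312217.
2312217 − 528 = 2311689.
JDN 2311689 in the tabular Islamic calendar is 24 Muharram 1026 AH.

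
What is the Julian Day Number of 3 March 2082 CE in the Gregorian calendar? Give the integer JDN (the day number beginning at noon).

2481557

JDN 2400001 is 17 November 1858 CE (Gregorian), MJD 0; the target day is +81556 days from there, so JDN = 2481557.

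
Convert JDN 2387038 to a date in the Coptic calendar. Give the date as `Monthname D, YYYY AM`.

JDN 2387038 is 22 May 1823 in the Gregorian calendar.
In the Coptic calendar that day is Pashons 15, 1539 AM.

Pashons 15, 1539 AM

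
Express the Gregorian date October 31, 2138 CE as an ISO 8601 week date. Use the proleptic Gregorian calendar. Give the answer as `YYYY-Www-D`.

2138-W44-5

The weekday is Friday (ISO weekday 5).
That Friday belongs to ISO week 44 of ISO year 2138.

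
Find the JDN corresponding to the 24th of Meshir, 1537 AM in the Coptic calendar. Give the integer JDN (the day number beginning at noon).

2386227

In the Gregorian calendar the same day is 2 March 1821.
JDN 2299161 is 15 October 1582 CE (Gregorian); the target day is +87066 days from there, so JDN = 2386227.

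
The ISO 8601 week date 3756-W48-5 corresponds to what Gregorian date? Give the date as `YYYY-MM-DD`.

ISO week 1 of 3756 is the week containing the first Thursday of 3756.
Week 48, day 5 (Friday) lands on 3756-11-26.

3756-11-26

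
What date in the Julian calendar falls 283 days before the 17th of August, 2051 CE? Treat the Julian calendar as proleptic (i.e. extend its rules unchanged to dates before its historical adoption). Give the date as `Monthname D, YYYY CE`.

November 7, 2050 CE

The starting date is JDN 2470414; 2470414 − 283 = 2470131.
JDN 2470131 corresponds to November 7, 2050 CE.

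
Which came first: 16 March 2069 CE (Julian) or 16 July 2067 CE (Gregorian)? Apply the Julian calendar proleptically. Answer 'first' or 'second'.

First date → JDN 2476835; second date → JDN 2476213.
JDN 2476213 < JDN 2476835, so the second date is earlier.

second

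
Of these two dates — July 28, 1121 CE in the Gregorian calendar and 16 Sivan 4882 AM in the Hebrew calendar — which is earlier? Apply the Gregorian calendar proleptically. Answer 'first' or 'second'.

Converting both to JDN: 2130705 vs 2131012; the smaller is the first.

first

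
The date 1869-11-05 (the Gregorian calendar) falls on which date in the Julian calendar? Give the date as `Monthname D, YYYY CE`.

October 24, 1869 CE

The Julian–Gregorian offset here is 12 days (Julian trailing).
5 November 1869 Gregorian − 12 days → 24 October 1869 Julian.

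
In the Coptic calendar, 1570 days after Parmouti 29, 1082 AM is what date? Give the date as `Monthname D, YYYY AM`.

Mesori 18, 1086 AM

JDN of Parmouti 29, 1082 AM = 2220103.
2220103 + 1570 = 2221673.
JDN 2221673 in the Coptic calendar is Mesori 18, 1086 AM.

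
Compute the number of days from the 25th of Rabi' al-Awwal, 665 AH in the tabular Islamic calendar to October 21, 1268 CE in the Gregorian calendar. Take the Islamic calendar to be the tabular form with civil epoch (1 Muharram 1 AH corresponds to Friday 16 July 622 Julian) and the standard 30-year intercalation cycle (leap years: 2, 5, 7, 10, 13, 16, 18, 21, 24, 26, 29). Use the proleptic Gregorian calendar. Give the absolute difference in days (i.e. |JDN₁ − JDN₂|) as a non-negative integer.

660

JDN of the first date = 2183822.
JDN of the second date = 2184482.
|2184482 − 2183822| = 660.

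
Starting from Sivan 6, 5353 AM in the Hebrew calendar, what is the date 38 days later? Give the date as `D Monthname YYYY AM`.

The starting date is JDN 2303048; 2303048 + 38 = 2303086.
JDN 2303086 corresponds to 14 Tammuz 5353 AM.

14 Tammuz 5353 AM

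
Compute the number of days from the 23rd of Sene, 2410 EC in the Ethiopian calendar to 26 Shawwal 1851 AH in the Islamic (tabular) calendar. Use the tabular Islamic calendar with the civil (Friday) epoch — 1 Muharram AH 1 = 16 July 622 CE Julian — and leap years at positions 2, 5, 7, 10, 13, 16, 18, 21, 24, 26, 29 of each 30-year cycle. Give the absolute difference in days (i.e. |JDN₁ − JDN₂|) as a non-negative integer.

91

First date → JDN 2604400; second date → JDN 2604309.
The interval is |2604400 − 2604309| = 91 days.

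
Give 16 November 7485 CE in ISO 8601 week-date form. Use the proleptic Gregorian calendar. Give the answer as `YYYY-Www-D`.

7485-W47-1

The weekday is Monday (ISO weekday 1).
That Monday belongs to ISO week 47 of ISO year 7485.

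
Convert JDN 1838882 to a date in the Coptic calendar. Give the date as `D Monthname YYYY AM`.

9 Mesori 38 AM

JDN 1838882 is 3 August 322 in the proleptic Gregorian calendar.
In the Coptic calendar that day is 9 Mesori 38 AM.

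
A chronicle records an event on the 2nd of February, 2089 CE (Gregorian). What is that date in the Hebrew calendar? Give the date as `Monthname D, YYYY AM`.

Shevat 22, 5849 AM

Both dates share Julian Day Number 2484085; in the Hebrew calendar that is 22 Shevat 5849 AM.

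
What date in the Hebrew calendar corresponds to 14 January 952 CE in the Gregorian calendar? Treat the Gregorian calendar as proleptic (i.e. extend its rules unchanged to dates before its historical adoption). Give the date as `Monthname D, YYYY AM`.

Shevat 9, 4712 AM

Both dates share Julian Day Number 2068784; in the Hebrew calendar that is 9 Shevat 4712 AM.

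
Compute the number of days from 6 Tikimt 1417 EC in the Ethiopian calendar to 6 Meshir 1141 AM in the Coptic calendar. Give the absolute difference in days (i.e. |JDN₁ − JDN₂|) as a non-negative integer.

120

JDN of the first date = 2241450.
JDN of the second date = 2241570.
|2241570 − 2241450| = 120.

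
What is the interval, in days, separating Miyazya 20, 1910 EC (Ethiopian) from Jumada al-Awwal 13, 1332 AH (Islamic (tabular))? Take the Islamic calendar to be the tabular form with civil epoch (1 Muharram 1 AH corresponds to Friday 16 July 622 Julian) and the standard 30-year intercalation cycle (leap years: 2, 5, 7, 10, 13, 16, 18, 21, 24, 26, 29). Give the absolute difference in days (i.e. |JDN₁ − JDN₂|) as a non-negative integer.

1480

JDN of the first date = 2421712.
JDN of the second date = 2420232.
|2420232 − 2421712| = 1480.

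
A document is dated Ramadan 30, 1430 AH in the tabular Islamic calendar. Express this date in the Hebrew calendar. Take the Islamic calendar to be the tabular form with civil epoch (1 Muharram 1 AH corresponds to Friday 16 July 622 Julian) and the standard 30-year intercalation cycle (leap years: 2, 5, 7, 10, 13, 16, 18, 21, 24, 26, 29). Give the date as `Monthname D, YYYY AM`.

Tishrei 2, 5770 AM

Both dates share Julian Day Number 2455095; in the Hebrew calendar that is 2 Tishrei 5770 AM.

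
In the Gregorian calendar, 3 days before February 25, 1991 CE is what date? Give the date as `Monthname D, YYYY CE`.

February 22, 1991 CE

The starting date is JDN 2448313; 2448313 − 3 = 2448310.
JDN 2448310 corresponds to February 22, 1991 CE.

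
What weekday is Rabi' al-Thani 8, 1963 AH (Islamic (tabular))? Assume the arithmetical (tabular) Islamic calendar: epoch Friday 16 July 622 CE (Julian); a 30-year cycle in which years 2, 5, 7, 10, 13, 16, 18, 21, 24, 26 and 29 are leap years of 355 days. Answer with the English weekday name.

This is JDN 2643803 (21 May 2526 Gregorian).
Since JDN mod 7 = 1 (0 = Monday), the day is Tuesday.

Tuesday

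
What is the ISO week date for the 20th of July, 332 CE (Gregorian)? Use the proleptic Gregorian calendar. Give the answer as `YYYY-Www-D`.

The weekday is Wednesday (ISO weekday 3).
That Wednesday belongs to ISO week 29 of ISO year 332.

0332-W29-3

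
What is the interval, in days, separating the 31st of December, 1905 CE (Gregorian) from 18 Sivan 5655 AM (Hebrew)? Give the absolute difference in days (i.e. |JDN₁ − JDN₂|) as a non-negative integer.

3856

JDN of the first date = 2417211.
JDN of the second date = 2413355.
|2413355 − 2417211| = 3856.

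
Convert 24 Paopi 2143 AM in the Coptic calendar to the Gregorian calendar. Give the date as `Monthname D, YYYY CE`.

Both dates share Julian Day Number 2607448; in the Gregorian calendar that is 6 November 2426 CE.

November 6, 2426 CE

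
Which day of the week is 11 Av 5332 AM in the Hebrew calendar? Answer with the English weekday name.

Monday

In the proleptic Gregorian calendar this is 31 July 1572 (JDN 2295433).
2295433 ≡ 0 (mod 7); counting from Monday = 0 gives Monday.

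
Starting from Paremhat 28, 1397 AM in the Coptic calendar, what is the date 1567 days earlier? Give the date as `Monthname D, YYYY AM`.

Counting 1567 days back from JDN 2335126 reaches JDN 2333559, which is Koiak 12, 1393 AM.

Koiak 12, 1393 AM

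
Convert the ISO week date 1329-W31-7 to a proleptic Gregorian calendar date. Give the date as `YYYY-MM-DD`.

1329-08-07

ISO week 1 of 1329 is the week containing the first Thursday of 1329.
Week 31, day 7 (Sunday) lands on 1329-08-07.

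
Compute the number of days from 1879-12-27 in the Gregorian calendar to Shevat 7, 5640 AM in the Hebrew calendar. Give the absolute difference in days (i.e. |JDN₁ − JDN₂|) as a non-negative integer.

24

First date → JDN 2407711; second date → JDN 2407735.
The interval is |2407711 − 2407735| = 24 days.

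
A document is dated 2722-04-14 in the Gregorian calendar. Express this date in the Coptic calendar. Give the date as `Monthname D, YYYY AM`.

Paremhat 30, 2438 AM

Both dates share Julian Day Number 2715353; in the Coptic calendar that is 30 Paremhat 2438 AM.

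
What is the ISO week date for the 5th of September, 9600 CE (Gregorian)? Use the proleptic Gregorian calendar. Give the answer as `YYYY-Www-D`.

The weekday is Tuesday (ISO weekday 2).
That Tuesday belongs to ISO week 36 of ISO year 9600.

9600-W36-2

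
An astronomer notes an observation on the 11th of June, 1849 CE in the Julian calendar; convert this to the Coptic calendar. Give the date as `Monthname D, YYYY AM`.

Julian Day Number of the source date = 2396567.
Converting JDN 2396567 to the Coptic calendar gives 17 Paoni 1565 AM.

Paoni 17, 1565 AM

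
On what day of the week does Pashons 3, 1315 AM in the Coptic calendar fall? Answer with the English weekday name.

Saturday

In the Gregorian calendar this is 8 May 1599 (JDN 2305210).
2305210 ≡ 5 (mod 7); counting from Monday = 0 gives Saturday.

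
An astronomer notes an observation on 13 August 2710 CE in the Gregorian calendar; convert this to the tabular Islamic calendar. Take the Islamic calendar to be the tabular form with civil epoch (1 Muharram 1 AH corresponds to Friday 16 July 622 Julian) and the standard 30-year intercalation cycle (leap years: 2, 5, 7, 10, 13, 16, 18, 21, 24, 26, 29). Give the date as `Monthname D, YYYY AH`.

Both dates share Julian Day Number 2711091; in the tabular Islamic calendar that is 25 Safar 2153 AH.

Safar 25, 2153 AH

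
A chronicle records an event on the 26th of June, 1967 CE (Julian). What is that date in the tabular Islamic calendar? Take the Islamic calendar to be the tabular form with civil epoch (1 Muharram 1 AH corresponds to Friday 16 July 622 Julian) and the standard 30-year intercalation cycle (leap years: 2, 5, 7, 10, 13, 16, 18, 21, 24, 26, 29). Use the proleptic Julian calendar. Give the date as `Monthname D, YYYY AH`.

Rabi' al-Thani 1, 1387 AH

The source date corresponds to 9 July 1967 in the Gregorian calendar (JDN 2439681).
That day falls on 1 Rabi' al-Thani 1387 AH in the tabular Islamic calendar.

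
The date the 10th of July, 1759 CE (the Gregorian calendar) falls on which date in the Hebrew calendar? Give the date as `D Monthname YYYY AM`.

15 Tammuz 5519 AM

Both dates share Julian Day Number 2363712; in the Hebrew calendar that is 15 Tammuz 5519 AM.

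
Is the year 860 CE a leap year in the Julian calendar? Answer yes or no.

yes

860 mod 4 = 0, so it is a leap year in the Julian calendar.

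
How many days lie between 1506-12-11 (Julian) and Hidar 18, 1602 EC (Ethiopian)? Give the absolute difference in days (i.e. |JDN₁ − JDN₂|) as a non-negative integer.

First date → JDN 2271469; second date → JDN 2309063.
The interval is |2271469 − 2309063| = 37594 days.

37594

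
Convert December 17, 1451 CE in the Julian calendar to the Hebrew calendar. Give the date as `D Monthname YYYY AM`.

24 Tevet 5212 AM

Julian Day Number of the source date = 2251386.
Converting JDN 2251386 to the Hebrew calendar gives 24 Tevet 5212 AM.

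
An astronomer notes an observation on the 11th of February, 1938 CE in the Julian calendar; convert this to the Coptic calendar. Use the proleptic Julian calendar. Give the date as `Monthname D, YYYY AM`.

The source date corresponds to 24 February 1938 in the Gregorian calendar (JDN 2428954).
That day falls on 17 Meshir 1654 AM in the Coptic calendar.

Meshir 17, 1654 AM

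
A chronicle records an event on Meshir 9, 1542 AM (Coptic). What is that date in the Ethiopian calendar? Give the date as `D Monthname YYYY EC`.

9 Yekatit 1818 EC

Both dates share Julian Day Number 2388038; in the Ethiopian calendar that is 9 Yekatit 1818 EC.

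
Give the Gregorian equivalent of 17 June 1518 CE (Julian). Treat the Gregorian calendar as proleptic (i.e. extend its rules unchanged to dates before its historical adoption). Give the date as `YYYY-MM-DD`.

For dates in this range the Gregorian date is 10 days ahead of the Julian.
17 June 1518 Julian + 10 days → 27 June 1518 Gregorian.

1518-06-27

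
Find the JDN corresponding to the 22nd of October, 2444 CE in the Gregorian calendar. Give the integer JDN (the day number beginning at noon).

2614008

JDN 2400001 is 17 November 1858 CE (Gregorian), MJD 0; the target day is +214007 days from there, so JDN = 2614008.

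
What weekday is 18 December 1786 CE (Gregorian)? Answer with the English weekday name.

JDN 2373735 mod 7 = 0, and JDN 0 was a Monday, so this is a Monday.

Monday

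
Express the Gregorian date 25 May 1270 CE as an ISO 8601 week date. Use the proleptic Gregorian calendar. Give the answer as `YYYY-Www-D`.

1270-W21-7

The weekday is Sunday (ISO weekday 7).
That Sunday belongs to ISO week 21 of ISO year 1270.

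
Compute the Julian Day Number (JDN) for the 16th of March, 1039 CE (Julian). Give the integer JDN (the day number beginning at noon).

Equivalently 22 March 1039 (proleptic Gregorian).
JDN 2400001 is 17 November 1858 CE (Gregorian), MJD 0; the target day is −299374 days from there, so JDN = 2100627.

2100627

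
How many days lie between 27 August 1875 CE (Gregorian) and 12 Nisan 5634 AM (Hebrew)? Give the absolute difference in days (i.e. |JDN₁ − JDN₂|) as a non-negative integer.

515

First date → JDN 2406128; second date → JDN 2405613.
The interval is |2406128 − 2405613| = 515 days.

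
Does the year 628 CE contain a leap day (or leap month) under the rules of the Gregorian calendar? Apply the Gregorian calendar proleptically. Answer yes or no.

yes

628 is divisible by 4 and not by 100, so it is a leap year.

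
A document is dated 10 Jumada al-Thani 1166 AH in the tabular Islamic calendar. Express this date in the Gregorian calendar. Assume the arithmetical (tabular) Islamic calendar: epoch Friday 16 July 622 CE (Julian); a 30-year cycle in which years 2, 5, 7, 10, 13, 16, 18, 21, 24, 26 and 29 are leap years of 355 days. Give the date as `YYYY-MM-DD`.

1753-04-14

Julian Day Number of the source date = 2361434.
Converting JDN 2361434 to the Gregorian calendar gives 14 April 1753 CE.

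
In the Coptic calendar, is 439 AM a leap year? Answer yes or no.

yes

439 mod 4 = 3; in the Coptic calendar a year is leap when year mod 4 = 3, so it is a leap year.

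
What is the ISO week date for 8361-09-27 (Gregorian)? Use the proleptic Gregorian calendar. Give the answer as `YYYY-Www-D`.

8361-W39-3

The weekday is Wednesday (ISO weekday 3).
That Wednesday belongs to ISO week 39 of ISO year 8361.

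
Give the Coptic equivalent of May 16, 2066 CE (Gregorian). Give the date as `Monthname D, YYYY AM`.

Pashons 8, 1782 AM

Both dates share Julian Day Number 2475787; in the Coptic calendar that is 8 Pashons 1782 AM.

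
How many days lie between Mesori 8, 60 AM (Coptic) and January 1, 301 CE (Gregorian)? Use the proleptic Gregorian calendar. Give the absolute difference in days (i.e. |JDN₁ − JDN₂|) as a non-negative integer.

15919

First date → JDN 1846917; second date → JDN 1830998.
The interval is |1846917 − 1830998| = 15919 days.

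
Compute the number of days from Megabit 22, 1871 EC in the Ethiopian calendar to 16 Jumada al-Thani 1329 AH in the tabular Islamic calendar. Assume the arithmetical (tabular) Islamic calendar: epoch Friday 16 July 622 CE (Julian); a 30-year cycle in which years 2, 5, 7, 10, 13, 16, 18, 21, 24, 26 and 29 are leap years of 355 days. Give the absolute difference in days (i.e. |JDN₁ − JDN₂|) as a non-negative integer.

11763

First date → JDN 2407439; second date → JDN 2419202.
The interval is |2407439 − 2419202| = 11763 days.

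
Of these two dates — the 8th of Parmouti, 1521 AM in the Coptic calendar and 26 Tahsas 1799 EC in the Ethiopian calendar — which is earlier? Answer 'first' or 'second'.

first

The two dates have Julian Day Numbers 2380427 and 2381055 respectively.
Since 2380427 < 2381055, the first date comes first.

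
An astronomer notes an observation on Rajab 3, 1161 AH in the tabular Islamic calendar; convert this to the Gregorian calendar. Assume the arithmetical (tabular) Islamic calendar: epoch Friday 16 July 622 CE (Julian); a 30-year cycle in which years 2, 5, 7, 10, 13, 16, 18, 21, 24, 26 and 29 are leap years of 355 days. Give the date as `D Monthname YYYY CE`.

29 June 1748 CE

Both dates share Julian Day Number 2359684; in the Gregorian calendar that is 29 June 1748 CE.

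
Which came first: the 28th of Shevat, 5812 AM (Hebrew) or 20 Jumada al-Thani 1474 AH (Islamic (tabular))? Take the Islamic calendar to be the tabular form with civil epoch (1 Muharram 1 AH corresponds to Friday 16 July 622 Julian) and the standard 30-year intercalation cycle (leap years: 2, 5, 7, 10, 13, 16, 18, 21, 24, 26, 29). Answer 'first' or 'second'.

first

The two dates have Julian Day Numbers 2470566 and 2470589 respectively.
Since 2470566 < 2470589, the first date comes first.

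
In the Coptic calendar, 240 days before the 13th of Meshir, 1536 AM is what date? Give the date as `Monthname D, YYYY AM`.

Paoni 19, 1535 AM

JDN of the 13th of Meshir, 1536 AM = 2385851.
2385851 − 240 = 2385611.
JDN 2385611 in the Coptic calendar is Paoni 19, 1535 AM.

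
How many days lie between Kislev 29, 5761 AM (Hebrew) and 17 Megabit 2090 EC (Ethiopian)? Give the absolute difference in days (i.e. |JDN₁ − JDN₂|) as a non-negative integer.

35519

JDN of the first date = 2451905.
JDN of the second date = 2487424.
|2487424 − 2451905| = 35519.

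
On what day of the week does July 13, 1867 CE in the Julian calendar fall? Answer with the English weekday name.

Thursday

Equivalently 25 July 1867 Gregorian, JDN 2403173.
2403173 ≡ 3 (mod 7); counting from Monday = 0 gives Thursday.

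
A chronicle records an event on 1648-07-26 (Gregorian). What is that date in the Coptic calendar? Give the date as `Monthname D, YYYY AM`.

Julian Day Number of the source date = 2323187.
Converting JDN 2323187 to the Coptic calendar gives 22 Epip 1364 AM.

Epip 22, 1364 AM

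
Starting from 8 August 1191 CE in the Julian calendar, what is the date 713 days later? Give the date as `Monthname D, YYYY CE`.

Counting 713 days forward from JDN 2156290 reaches JDN 2157003, which is July 21, 1193 CE.

July 21, 1193 CE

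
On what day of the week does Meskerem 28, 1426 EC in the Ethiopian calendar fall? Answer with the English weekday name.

This is JDN 2244729 (4 October 1433 Gregorian).
Since JDN mod 7 = 4 (0 = Monday), the day is Friday.

Friday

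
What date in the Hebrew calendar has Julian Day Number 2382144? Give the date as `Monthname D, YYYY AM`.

Tevet 20, 5570 AM

JDN 2382144 is 27 December 1809 in the Gregorian calendar.
In the Hebrew calendar that day is Tevet 20, 5570 AM.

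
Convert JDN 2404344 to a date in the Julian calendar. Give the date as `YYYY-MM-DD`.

1870-09-26

The Gregorian equivalent of JDN 2404344 is 8 October 1870.
In the Julian calendar that day is 1870-09-26.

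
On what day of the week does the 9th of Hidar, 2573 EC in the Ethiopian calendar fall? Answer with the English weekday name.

Equivalently 22 November 2580 Gregorian, JDN 2663712.
JDN 2663712 mod 7 = 2, and JDN 0 was a Monday, so this is a Wednesday.

Wednesday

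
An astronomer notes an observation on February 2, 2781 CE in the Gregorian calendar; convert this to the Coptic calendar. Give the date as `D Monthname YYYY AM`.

19 Tobi 2497 AM

Both dates share Julian Day Number 2736832; in the Coptic calendar that is 19 Tobi 2497 AM.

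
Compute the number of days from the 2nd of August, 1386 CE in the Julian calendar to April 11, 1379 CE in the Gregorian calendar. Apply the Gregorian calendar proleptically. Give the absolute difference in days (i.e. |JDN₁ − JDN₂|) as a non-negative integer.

2678

JDN of the first date = 2227508.
JDN of the second date = 2224830.
|2224830 − 2227508| = 2678.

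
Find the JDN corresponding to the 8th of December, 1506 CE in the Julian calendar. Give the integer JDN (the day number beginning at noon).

Equivalently 18 December 1506 (proleptic Gregorian).
JDN 2451545 is 1 January 2000 CE (Gregorian); the target day is −180079 days from there, so JDN = 2271466.

2271466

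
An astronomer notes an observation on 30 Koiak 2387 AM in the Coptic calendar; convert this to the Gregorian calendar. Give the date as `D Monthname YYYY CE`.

Both dates share Julian Day Number 2696635; in the Gregorian calendar that is 13 January 2671 CE.

13 January 2671 CE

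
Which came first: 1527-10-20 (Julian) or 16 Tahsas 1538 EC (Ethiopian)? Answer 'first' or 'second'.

First date → JDN 2279087; second date → JDN 2285715.
JDN 2279087 < JDN 2285715, so the first date is earlier.

first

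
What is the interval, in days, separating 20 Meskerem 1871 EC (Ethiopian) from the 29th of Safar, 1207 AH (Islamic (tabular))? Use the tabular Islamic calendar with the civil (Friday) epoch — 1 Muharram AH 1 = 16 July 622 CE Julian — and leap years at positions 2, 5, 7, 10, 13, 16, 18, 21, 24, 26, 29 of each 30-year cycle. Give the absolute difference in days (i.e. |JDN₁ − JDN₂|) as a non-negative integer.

JDN of the first date = 2407257.
JDN of the second date = 2375864.
|2375864 − 2407257| = 31393.

31393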